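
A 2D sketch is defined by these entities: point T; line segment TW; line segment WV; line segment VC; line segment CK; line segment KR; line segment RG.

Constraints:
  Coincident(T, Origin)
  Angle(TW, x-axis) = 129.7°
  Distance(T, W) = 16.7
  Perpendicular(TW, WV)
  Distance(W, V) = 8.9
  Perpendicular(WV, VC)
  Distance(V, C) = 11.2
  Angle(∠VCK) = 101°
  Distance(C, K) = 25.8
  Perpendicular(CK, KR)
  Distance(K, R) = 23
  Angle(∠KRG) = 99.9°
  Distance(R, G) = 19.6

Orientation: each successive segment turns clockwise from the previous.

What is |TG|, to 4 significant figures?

30.25

CK ⟂ KR, so KR runs at 140.7°; with |KR| = 23.0, R = (-30.81, 4.519). ∠KRG = 99.9° gives RG at 60.60° from the x-axis; with |RG| = 19.6, G = (-21.18, 21.60). Then |TG| = |G − T| = 30.25.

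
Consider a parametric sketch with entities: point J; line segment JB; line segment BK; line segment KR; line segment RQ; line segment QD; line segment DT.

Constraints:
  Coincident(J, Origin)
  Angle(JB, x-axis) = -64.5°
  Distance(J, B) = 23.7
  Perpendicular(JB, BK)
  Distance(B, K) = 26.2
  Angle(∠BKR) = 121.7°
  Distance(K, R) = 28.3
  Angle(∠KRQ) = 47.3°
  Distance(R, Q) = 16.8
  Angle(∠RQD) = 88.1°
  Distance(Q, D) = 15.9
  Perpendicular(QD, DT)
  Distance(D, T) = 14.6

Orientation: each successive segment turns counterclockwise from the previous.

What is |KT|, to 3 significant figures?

18.3

∠RQD = 88.1° gives QD at -51.6° from the x-axis; with |QD| = 15.9, D = (33.3, -4.43). QD ⟂ DT, so DT runs at 38.4°; with |DT| = 14.6, T = (44.7, 4.64). Then |KT| = |T − K| = 18.3.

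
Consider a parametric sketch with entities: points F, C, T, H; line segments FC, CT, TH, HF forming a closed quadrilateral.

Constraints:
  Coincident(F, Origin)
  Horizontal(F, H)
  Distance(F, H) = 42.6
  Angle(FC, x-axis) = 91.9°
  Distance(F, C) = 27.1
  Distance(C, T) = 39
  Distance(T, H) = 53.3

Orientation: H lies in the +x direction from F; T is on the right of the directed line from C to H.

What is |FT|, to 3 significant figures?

14.5

Checks: |CT| = 39.00 ✓; |TH| = 53.30 ✓.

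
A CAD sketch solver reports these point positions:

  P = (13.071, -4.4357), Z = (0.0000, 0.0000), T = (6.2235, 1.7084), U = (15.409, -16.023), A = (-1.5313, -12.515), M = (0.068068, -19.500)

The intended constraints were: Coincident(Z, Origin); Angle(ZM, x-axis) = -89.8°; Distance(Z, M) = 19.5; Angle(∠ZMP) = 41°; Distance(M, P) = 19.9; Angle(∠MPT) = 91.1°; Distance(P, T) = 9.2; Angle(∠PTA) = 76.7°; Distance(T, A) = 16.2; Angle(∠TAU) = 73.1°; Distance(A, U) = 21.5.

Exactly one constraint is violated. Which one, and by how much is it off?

Distance(A, U) = 21.5 — off by 4.20.

Z = (0.00, 0.00) ✓; ZM at -89.80° ✓; |ZM| = 19.50 ✓; ∠ZMP = 41.00° ✓; |MP| = 19.90 ✓; ∠MPT = 91.10° ✓; |PT| = 9.200 ✓; ∠PTA = 76.70° ✓; |TA| = 16.20 ✓; ∠TAU = 73.10° ✓; |AU| = 17.30 ✗.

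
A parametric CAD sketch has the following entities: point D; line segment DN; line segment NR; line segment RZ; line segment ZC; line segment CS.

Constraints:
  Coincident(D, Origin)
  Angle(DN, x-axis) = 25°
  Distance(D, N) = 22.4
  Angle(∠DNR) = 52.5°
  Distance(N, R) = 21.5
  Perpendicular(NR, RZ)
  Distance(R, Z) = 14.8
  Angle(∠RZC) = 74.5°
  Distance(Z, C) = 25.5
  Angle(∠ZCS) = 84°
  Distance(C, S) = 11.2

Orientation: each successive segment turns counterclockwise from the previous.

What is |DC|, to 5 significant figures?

19.363

D is at the origin; DN runs at 25.0° with length 22.4, so N = (20.301, 9.4666). ∠DNR = 52.5° gives NR at 152.50° from the x-axis; with |NR| = 21.5, R = (1.2306, 19.394). The perpendicularity gives RZ at right angles to NR, so RZ runs at -117.50°; with |RZ| = 14.8, Z = (-5.6033, 6.2665). ∠RZC = 74.5° gives ZC at -12.000° from the x-axis; with |ZC| = 25.5, C = (19.339, 0.96474). Then |DC| = |C − D| = 19.363.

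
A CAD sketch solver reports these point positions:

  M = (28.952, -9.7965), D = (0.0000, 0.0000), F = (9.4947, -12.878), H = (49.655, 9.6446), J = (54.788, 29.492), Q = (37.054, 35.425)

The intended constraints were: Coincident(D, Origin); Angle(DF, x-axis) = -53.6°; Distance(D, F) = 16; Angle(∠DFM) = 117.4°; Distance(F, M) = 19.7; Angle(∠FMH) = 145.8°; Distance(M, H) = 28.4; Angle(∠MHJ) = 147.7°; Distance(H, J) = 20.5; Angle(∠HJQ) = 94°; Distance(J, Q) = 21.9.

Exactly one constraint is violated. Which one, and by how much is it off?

Distance(J, Q) = 21.9 — off by 3.20.

D = (0.00, 0.00) ✓; DF at -53.60° ✓; |DF| = 16.00 ✓; ∠DFM = 117.4° ✓; |FM| = 19.70 ✓; ∠FMH = 145.8° ✓; |MH| = 28.40 ✓; ∠MHJ = 147.7° ✓; |HJ| = 20.50 ✓; ∠HJQ = 94.00° ✓; |JQ| = 18.70 ✗.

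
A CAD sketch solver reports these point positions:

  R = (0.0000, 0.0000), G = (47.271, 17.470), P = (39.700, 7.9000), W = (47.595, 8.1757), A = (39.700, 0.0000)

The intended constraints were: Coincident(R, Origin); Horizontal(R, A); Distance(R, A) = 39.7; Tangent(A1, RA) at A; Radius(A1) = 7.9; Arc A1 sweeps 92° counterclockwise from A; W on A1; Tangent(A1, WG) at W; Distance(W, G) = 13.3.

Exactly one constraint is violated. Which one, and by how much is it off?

Distance(W, G) = 13.3 — off by 4.00.

R = (0.00, 0.00) ✓; R.y = 0.00, A.y = 0.00 ✓; |RA| = 39.70 ✓; ∠(PA, AR) = 90.00° ✓; |PA| = 7.900 ✓; bearing(P→W) − bearing(P→A) = 92.00° ✓; |PW| = 7.900 ✓; ∠(PW, WG) = 90.00° ✓; |WG| = 9.300 ✗.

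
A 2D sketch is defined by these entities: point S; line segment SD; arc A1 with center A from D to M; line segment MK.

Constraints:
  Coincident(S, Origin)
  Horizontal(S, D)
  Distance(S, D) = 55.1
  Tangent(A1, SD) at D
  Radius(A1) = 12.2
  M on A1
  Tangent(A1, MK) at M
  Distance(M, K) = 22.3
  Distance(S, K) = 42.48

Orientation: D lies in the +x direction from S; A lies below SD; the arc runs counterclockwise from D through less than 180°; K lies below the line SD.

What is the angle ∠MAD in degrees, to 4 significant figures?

61.26°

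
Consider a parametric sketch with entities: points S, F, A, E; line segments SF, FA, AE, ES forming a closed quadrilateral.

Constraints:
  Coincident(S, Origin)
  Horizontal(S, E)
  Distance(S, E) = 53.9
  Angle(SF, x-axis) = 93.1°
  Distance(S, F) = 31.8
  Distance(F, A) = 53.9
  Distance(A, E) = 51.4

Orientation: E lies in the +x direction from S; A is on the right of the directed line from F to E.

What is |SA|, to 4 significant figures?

22.58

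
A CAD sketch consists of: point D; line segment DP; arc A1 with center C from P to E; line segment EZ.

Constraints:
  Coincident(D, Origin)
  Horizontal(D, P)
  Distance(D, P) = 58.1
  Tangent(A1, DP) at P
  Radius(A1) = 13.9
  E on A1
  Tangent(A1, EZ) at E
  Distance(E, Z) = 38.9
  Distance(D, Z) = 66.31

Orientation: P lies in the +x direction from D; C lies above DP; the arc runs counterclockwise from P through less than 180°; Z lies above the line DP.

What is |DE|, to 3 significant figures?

72.1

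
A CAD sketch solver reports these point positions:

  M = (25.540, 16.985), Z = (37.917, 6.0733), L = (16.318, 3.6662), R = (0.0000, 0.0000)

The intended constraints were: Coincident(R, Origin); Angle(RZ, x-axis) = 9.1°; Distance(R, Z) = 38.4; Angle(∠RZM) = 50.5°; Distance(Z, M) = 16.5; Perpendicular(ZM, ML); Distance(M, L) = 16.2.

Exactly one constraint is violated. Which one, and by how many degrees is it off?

Perpendicular(ZM, ML) — off by 6.70°.

R = (0.00, 0.00) ✓; RZ at 9.100° ✓; |RZ| = 38.40 ✓; ∠RZM = 50.50° ✓; |ZM| = 16.50 ✓; ∠(ZM, ML) = 96.70° ✗; |ML| = 16.20 ✓.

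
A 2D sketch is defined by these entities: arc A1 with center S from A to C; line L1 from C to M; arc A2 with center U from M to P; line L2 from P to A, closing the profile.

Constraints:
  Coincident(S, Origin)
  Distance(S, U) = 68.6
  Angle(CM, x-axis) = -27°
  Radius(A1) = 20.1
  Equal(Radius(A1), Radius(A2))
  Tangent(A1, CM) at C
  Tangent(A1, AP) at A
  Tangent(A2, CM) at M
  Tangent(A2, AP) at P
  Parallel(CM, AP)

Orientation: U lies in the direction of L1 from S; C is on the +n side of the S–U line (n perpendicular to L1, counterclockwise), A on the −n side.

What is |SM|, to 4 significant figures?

71.48

The slot axis is L1's direction at -27.0°, so u = (cos -27.0°, sin -27.0°) = (0.8910, -0.4540) and n = (−sin -27.0°, cos -27.0°) = (0.4540, 0.8910). S is at the origin and U lies 68.6 along u from S, so U = 68.6·u = (61.12, -31.14). Tangency of A1 to both parallel lines with radius 20.1 puts C and A at S ± 20.1·n: C = (9.125, 17.91), A = (-9.125, -17.91). Equal radii place M and P the same way about U: M = U + 20.1·n = (70.25, -13.23), P = U − 20.1·n = (52.00, -49.05). Then |SM| = |M − S| = 71.48.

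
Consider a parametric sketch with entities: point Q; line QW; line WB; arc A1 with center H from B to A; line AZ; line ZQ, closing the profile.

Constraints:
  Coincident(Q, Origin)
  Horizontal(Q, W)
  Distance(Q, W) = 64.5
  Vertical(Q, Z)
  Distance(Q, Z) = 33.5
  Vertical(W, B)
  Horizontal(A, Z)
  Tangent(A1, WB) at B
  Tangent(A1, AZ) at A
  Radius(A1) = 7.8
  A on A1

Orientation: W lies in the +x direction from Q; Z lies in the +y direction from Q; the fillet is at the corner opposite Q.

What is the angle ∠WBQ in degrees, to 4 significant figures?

68.28°

Q is at the origin; QW is horizontal with |QW| = 64.5 and W on the +x side, so W = (64.50, 0.000). QZ is vertical with |QZ| = 33.5 and Z on the +y side, so Z = (0.000, 33.50). The virtual corner opposite Q is at (64.50, 33.50). Since A1 is tangent to WB there, HB ⟂ WB and tangency of A1 to AZ means the radius HA is perpendicular to AZ, with radius 7.8, so the center H sits 7.8 in from both sides at H = (56.70, 25.70). That places the tangent points at B = (64.50, 25.70) on WB and A = (56.70, 33.50) on AZ. Then cos ∠WBQ = BW·BQ / (|BW||BQ|), giving 68.28°.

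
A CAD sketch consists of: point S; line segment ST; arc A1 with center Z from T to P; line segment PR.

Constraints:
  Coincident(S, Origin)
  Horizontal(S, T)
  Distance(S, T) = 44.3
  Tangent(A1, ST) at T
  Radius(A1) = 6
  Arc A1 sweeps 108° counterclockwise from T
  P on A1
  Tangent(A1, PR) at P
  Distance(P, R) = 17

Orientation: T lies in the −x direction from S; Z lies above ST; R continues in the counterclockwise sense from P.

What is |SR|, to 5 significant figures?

49.996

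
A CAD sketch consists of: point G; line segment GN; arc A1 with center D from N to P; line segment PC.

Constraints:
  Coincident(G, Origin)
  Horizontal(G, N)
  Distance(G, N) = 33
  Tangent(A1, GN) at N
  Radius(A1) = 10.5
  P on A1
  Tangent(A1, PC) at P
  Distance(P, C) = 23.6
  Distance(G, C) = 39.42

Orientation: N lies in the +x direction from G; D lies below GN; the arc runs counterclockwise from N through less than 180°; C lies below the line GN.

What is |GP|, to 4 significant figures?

24.57

G is at the origin; GN is horizontal with |GN| = 33.0 and N on the +x side, so N = (33.00, 0.000). Since A1 is tangent to GN there, DN ⟂ GN, so D = N + (0, -10.5) = (33.00, -10.50). Since DP ⟂ PC (tangency), |DC| = √(10.5² + 23.6²) = 25.83 regardless of where P sits on A1. So C lies on both circle(G, 39.42) and circle(D, 25.83); the below-GN intersection is C = (20.99, -33.37). P is the foot of the tangent from C: P = (22.52, -9.818).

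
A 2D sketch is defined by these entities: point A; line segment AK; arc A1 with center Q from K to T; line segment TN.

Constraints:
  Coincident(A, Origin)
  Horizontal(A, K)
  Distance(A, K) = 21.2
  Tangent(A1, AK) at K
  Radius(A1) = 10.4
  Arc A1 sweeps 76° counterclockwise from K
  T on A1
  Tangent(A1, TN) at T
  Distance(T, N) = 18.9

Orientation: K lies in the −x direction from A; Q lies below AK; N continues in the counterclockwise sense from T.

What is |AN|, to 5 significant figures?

44.428

A is at the origin; AK is horizontal with |AK| = 21.2 and K on the −x side, so K = (-21.200, 0.0000). A1 meets AK tangentially, so QK is at right angles to AK, so Q = K + (0, -10.4) = (-21.200, -10.400). On A1, K sits at bearing 90° from Q; a 76° counterclockwise sweep puts T at bearing 166°, so T = Q + 10.4·(cos 166°, sin 166°) = (-31.291, -7.8840). A1 meets TN tangentially, so QT is at right angles to TN, so TN runs along (−sin 166°, cos 166°); with |TN| = 18.9, N = (-35.863, -26.223). Then |AN| = |N − A| = 44.428.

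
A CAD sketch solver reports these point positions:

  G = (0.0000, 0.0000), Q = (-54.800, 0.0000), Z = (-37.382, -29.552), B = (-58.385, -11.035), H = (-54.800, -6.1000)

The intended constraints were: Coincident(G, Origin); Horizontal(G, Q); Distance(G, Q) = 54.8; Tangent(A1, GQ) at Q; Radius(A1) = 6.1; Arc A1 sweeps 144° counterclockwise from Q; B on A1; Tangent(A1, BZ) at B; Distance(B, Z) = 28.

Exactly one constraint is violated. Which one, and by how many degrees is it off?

Tangent(A1, BZ) at B — off by 5.40°.

G = (0.00, 0.00) ✓; G.y = 0.00, Q.y = 0.00 ✓; |GQ| = 54.80 ✓; ∠(HQ, QG) = 90.00° ✓; |HQ| = 6.100 ✓; bearing(H→B) − bearing(H→Q) = 144.0° ✓; |HB| = 6.100 ✓; ∠(HB, BZ) = 95.40° ✗; |BZ| = 28.00 ✓.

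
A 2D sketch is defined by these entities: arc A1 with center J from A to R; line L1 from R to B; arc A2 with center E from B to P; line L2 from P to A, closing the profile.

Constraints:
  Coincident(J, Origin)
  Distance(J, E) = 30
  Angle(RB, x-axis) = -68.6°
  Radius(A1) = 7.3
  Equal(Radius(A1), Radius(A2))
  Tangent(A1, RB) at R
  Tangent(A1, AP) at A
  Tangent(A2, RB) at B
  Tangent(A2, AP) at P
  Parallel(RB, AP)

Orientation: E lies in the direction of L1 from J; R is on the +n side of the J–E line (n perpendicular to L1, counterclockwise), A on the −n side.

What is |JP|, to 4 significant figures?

30.88

Tangency of A1 to both parallel lines with radius 7.3 puts R and A at J ± 7.3·n: R = (6.797, 2.664), A = (-6.797, -2.664). Equal radii place B and P the same way about E: B = E + 7.3·n = (17.74, -25.27), P = E − 7.3·n = (4.150, -30.60). Then |JP| = |P − J| = 30.88.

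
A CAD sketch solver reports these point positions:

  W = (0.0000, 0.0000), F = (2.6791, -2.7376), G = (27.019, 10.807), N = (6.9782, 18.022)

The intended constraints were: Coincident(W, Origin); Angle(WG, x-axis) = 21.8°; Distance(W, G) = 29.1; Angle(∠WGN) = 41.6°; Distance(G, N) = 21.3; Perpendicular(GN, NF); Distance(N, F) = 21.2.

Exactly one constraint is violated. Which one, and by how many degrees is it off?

Perpendicular(GN, NF) — off by 8.10°.

W = (0.00, 0.00) ✓; WG at 21.80° ✓; |WG| = 29.10 ✓; ∠WGN = 41.60° ✓; |GN| = 21.30 ✓; ∠(GN, NF) = 98.10° ✗; |NF| = 21.20 ✓.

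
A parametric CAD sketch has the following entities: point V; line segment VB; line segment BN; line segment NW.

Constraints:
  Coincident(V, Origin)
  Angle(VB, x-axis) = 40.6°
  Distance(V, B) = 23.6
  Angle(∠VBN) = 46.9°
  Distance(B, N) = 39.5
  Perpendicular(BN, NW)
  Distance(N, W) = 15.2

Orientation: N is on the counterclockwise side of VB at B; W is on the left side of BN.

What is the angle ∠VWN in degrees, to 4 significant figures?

94.97°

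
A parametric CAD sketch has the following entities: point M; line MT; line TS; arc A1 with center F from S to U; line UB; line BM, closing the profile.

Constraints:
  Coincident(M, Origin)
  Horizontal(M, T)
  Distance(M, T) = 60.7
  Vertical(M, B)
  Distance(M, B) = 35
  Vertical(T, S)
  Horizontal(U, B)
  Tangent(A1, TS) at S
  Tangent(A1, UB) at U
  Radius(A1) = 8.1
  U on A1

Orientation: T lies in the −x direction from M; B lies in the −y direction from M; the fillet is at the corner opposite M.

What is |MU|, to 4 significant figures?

63.18

The virtual corner opposite M is at (-60.70, -35.00). The tangent condition forces FS to be normal to TS and the tangent condition forces FU to be normal to UB, with radius 8.1, so the center F sits 8.1 in from both sides at F = (-52.60, -26.90). That places the tangent points at S = (-60.70, -26.90) on TS and U = (-52.60, -35.00) on UB. Then |MU| = |U − M| = 63.18.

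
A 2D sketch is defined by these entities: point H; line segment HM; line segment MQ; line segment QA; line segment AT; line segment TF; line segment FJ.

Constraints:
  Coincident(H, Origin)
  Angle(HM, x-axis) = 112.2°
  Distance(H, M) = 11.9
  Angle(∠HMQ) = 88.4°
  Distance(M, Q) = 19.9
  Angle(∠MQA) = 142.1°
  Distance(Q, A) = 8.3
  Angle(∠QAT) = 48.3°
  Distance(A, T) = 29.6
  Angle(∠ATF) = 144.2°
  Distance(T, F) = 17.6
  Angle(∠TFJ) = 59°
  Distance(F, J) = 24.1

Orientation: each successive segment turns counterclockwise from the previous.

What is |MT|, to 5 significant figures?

10.776

H is at the origin; HM runs at 112.2° with length 11.9, so M = (-4.4963, 11.018). ∠HMQ = 88.4° gives MQ at -156.20° from the x-axis; with |MQ| = 19.9, Q = (-22.704, 2.9873). ∠MQA = 142.1° gives QA at -118.30° from the x-axis; with |QA| = 8.3, A = (-26.639, -4.3207). ∠QAT = 48.3° gives AT at 13.400° from the x-axis; with |AT| = 29.6, T = (2.1552, 2.5391). Then |MT| = |T − M| = 10.776.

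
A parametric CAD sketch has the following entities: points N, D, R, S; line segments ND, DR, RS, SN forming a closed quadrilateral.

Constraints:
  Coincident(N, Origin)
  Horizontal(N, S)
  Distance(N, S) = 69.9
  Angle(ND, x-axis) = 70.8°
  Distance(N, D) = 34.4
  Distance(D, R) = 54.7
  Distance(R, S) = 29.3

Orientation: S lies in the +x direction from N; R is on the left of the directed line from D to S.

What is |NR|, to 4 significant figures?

72.01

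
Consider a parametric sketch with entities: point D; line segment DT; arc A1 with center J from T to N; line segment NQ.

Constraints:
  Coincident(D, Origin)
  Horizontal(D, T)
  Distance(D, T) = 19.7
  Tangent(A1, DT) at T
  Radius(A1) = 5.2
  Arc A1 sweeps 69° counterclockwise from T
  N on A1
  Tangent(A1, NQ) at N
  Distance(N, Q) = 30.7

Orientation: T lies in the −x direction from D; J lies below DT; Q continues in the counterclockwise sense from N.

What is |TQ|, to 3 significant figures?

35.7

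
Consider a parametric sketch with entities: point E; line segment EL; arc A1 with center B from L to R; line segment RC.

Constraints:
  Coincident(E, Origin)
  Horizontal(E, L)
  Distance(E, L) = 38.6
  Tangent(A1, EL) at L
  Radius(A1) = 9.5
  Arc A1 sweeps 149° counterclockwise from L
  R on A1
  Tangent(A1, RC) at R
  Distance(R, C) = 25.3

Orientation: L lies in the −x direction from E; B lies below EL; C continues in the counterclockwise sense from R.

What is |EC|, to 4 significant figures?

37.63

E is at the origin; E and L share the same y with |EL| = 38.6 and L on the −x side, so L = (-38.60, 0.000). A1 meets EL tangentially, so BL is at right angles to EL, so B = L + (0, -9.5) = (-38.60, -9.500). On A1, L sits at bearing 90° from B; a 149° counterclockwise sweep puts R at bearing 239°, so R = B + 9.5·(cos 239°, sin 239°) = (-43.49, -17.64). A1 meets RC tangentially, so BR is at right angles to RC, so RC runs along (−sin 239°, cos 239°); with |RC| = 25.3, C = (-21.81, -30.67). Then |EC| = |C − E| = 37.63.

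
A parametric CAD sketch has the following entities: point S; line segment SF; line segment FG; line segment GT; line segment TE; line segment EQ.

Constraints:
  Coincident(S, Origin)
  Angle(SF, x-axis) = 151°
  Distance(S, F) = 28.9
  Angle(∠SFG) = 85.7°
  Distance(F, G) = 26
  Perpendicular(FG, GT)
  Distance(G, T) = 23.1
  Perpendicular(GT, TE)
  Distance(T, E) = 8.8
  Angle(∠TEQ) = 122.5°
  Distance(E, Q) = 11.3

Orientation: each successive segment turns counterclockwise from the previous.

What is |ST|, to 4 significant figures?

24.51

∠SFG = 85.7° gives FG at -114.7° from the x-axis; with |FG| = 26.0, G = (-36.14, -9.610). FG ⟂ GT, so GT runs at -24.70°; with |GT| = 23.1, T = (-15.15, -19.26). Then |ST| = |T − S| = 24.51.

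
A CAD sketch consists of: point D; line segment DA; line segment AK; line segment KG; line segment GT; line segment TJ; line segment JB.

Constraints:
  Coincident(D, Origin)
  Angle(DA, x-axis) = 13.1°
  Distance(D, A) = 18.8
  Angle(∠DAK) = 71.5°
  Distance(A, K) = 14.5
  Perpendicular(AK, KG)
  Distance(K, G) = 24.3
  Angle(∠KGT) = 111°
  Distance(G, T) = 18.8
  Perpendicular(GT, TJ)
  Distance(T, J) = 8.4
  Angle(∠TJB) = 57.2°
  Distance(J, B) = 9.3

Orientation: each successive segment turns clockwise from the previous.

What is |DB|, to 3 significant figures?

7.83

D is at the origin; DA runs at 13.1° with length 18.8, so A = (18.3, 4.26). ∠DAK = 71.5° gives AK at -95.4° from the x-axis; with |AK| = 14.5, K = (16.9, -10.2). AK is perpendicular to KG, so KG runs at 175°; with |KG| = 24.3, G = (-7.25, -7.89). ∠KGT = 111.0° gives GT at 106° from the x-axis; with |GT| = 18.8, T = (-12.3, 10.2). GT ⟂ TJ, so TJ runs at 15.6°; with |TJ| = 8.4, J = (-4.21, 12.5). ∠TJB = 57.2° gives JB at -107° from the x-axis; with |JB| = 9.3, B = (-6.96, 3.59). Then |DB| = |B − D| = 7.83.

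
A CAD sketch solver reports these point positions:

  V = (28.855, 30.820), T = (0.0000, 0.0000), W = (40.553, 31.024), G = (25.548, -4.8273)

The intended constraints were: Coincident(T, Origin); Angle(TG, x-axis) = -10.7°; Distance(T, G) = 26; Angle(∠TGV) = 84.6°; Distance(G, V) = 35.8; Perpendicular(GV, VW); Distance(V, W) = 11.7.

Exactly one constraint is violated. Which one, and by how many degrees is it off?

Perpendicular(GV, VW) — off by 6.30°.

T = (0.00, 0.00) ✓; TG at -10.70° ✓; |TG| = 26.00 ✓; ∠TGV = 84.60° ✓; |GV| = 35.80 ✓; ∠(GV, VW) = 83.70° ✗; |VW| = 11.70 ✓.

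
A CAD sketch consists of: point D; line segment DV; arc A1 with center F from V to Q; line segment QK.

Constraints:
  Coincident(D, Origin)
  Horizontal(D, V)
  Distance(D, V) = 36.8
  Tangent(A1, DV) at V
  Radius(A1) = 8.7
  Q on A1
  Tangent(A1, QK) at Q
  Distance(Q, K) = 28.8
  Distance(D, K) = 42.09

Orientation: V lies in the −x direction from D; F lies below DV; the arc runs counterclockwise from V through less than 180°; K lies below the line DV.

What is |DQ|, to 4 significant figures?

45.48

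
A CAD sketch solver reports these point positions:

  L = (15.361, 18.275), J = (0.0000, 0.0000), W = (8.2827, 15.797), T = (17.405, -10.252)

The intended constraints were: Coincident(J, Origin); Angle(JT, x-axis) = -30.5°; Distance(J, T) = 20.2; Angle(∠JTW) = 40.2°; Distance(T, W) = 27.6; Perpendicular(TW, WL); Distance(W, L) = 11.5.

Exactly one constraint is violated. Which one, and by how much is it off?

Distance(W, L) = 11.5 — off by 4.00.

J = (0.00, 0.00) ✓; JT at -30.50° ✓; |JT| = 20.20 ✓; ∠JTW = 40.20° ✓; |TW| = 27.60 ✓; ∠(TW, WL) = 90.01° ✓; |WL| = 7.500 ✗.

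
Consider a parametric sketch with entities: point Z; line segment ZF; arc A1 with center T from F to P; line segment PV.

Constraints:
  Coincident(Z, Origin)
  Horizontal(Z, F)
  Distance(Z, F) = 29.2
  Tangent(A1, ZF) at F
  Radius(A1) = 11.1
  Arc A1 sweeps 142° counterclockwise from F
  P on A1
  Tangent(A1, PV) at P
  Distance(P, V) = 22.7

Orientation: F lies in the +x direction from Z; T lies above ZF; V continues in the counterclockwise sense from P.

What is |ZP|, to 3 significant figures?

41.1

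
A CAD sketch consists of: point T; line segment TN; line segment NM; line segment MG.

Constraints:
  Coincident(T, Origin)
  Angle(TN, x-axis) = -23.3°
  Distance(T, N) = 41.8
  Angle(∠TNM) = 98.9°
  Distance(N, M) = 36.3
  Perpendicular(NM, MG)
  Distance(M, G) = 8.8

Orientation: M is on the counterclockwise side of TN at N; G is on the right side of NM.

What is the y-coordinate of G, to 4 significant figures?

9.494

∠TNM = 98.9°, so NM runs at -23.3° + (180° − 98.9°) = 57.80° from the x-axis; with |NM| = 36.3, M = N + 36.3·(cos 57.80°, sin 57.80°) = (57.73, 14.18). NM ⟂ MG; with |MG| = 8.8 on the right of NM, G = M + 8.8·(0.8462, -0.5329) = (65.18, 9.494). So G.y = 9.494.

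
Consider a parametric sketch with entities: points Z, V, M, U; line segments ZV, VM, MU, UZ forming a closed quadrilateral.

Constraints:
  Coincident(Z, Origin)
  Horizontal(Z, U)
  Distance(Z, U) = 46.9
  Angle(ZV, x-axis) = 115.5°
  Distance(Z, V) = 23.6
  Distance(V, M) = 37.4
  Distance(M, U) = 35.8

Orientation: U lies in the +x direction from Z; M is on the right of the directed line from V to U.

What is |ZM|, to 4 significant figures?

14.96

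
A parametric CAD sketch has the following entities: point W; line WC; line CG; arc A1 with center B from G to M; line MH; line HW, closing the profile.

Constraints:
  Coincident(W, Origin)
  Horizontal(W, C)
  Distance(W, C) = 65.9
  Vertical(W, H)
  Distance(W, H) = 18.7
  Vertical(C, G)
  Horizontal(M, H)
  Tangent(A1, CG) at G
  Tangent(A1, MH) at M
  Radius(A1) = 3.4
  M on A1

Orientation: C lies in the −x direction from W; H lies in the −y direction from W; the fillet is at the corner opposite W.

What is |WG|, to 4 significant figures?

67.65

W is at the origin; WC is horizontal with |WC| = 65.9 and C on the −x side, so C = (-65.90, 0.000). W and H share the same x with |WH| = 18.7 and H on the −y side, so H = (0.000, -18.70). The virtual corner opposite W is at (-65.90, -18.70). A1 meets CG tangentially, so BG is at right angles to CG and tangency of A1 to MH means the radius BM is perpendicular to MH, with radius 3.4, so the center B sits 3.4 in from both sides at B = (-62.50, -15.30). That places the tangent points at G = (-65.90, -15.30) on CG and M = (-62.50, -18.70) on MH. Then |WG| = |G − W| = 67.65.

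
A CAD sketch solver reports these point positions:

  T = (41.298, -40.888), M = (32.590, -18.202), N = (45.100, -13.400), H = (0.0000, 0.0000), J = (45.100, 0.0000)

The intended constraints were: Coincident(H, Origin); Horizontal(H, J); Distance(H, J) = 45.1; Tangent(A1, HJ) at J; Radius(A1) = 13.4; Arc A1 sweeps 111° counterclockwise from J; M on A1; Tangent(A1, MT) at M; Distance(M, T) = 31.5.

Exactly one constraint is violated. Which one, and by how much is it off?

Distance(M, T) = 31.5 — off by 7.20.

H = (0.00, 0.00) ✓; H.y = 0.00, J.y = 0.00 ✓; |HJ| = 45.10 ✓; ∠(NJ, JH) = 90.00° ✓; |NJ| = 13.40 ✓; bearing(N→M) − bearing(N→J) = 111.0° ✓; |NM| = 13.40 ✓; ∠(NM, MT) = 90.00° ✓; |MT| = 24.30 ✗.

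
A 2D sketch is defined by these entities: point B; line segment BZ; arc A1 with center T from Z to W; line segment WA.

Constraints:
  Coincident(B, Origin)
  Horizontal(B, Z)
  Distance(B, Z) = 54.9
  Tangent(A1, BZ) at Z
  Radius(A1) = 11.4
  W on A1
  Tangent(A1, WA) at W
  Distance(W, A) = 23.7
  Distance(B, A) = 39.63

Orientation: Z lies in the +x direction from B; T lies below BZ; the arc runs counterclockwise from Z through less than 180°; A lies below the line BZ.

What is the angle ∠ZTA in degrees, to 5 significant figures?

118.09°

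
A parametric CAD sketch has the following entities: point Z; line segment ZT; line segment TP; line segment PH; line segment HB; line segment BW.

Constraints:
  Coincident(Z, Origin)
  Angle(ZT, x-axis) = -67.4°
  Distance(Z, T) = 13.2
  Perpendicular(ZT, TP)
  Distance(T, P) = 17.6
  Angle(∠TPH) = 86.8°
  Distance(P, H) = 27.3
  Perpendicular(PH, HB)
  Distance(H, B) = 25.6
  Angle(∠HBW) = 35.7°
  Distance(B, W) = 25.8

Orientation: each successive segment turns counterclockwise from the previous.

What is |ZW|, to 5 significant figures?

12.337

PH ⟂ HB, so HB runs at -154.20°; with |HB| = 25.6, B = (-13.609, 8.0140). ∠HBW = 35.7° gives BW at -9.9000° from the x-axis; with |BW| = 25.8, W = (11.807, 3.5782). Then |ZW| = |W − Z| = 12.337.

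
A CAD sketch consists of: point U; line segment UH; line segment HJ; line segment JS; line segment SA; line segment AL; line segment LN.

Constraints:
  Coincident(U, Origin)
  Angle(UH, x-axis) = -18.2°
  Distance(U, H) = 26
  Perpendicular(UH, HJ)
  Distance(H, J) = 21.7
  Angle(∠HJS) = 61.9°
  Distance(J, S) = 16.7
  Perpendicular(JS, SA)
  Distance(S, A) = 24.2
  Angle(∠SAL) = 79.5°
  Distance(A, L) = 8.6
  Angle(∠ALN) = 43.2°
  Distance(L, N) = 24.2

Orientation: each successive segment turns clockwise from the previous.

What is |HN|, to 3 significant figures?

20.7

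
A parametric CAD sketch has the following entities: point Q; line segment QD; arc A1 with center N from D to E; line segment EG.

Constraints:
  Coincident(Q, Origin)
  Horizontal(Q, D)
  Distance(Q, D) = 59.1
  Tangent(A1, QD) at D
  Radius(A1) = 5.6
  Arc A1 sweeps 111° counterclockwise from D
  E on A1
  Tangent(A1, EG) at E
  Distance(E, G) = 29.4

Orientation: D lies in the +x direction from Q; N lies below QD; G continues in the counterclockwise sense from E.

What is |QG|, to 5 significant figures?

73.329

Q is at the origin; Q and D share the same y with |QD| = 59.1 and D on the +x side, so D = (59.100, 0.0000). The tangent condition forces ND to be normal to QD, so N = D + (0, -5.6) = (59.100, -5.6000). On A1, D sits at bearing 90° from N; a 111° counterclockwise sweep puts E at bearing 201°, so E = N + 5.6·(cos 201°, sin 201°) = (53.872, -7.6069). Since A1 is tangent to EG there, NE ⟂ EG, so EG runs along (−sin 201°, cos 201°); with |EG| = 29.4, G = (64.408, -35.054). Then |QG| = |G − Q| = 73.329.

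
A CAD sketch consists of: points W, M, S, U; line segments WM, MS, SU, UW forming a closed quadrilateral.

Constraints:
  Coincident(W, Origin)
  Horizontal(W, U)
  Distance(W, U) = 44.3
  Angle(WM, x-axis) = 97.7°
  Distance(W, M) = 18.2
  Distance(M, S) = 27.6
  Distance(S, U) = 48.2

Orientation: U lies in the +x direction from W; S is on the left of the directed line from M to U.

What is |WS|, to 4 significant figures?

41.88

W is at the origin; W and U share the same y with |WU| = 44.3 and U in +x, so U = (44.3, 0). WM runs at 97.7° with |WM| = 18.2, so M = (-2.439, 18.04). S is determined by |MS| = 27.6 and |SU| = 48.2 together: it lies at the intersection of circle(M, 27.6) and circle(U, 48.2). With |MU| = 50.10, the foot of the radical line on MU is 9.465 from M and the perpendicular offset is √(27.6² − 9.465²) = 25.93. Taking the left-of-MU solution: S = (15.73, 38.82).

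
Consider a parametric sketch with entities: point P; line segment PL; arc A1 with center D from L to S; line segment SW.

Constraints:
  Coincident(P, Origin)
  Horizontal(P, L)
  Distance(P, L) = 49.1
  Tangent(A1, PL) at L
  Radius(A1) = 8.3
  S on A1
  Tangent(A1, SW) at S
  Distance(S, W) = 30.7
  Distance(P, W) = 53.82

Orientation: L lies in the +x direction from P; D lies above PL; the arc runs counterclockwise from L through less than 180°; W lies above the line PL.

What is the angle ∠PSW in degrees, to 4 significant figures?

67.68°

P is at the origin; P and L share the same y with |PL| = 49.1 and L on the +x side, so L = (49.10, 0.000). The tangent condition forces DL to be normal to PL, so D = L + (0, 8.3) = (49.10, 8.300). Since DS ⟂ SW (tangency), |DW| = √(8.3² + 30.7²) = 31.80 regardless of where S sits on A1. So W lies on both circle(P, 53.82) and circle(D, 31.80); the above-PL intersection is W = (38.01, 38.11). S is the foot of the tangent from W: S = (55.85, 13.12).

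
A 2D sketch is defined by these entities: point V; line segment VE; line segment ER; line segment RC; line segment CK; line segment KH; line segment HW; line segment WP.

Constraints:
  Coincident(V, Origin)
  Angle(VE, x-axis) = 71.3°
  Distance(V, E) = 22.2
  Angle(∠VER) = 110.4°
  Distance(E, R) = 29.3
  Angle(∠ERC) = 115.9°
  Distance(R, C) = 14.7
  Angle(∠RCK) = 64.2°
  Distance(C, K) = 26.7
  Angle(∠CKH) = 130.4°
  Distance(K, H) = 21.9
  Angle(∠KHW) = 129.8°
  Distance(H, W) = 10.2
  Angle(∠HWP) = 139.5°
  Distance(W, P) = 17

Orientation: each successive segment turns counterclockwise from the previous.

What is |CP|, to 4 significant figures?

45.75

V is at the origin; VE runs at 71.3° with length 22.2, so E = (7.118, 21.03). ∠VER = 110.4° gives ER at 140.9° from the x-axis; with |ER| = 29.3, R = (-15.62, 39.51). ∠ERC = 115.9° gives RC at -155.0° from the x-axis; with |RC| = 14.7, C = (-28.94, 33.29). ∠RCK = 64.2° gives CK at -39.20° from the x-axis; with |CK| = 26.7, K = (-8.252, 16.42). ∠CKH = 130.4° gives KH at 10.40° from the x-axis; with |KH| = 21.9, H = (13.29, 20.37). ∠KHW = 129.8° gives HW at 60.60° from the x-axis; with |HW| = 10.2, W = (18.30, 29.26). ∠HWP = 139.5° gives WP at 101.1° from the x-axis; with |WP| = 17.0, P = (15.02, 45.94). Then |CP| = |P − C| = 45.75.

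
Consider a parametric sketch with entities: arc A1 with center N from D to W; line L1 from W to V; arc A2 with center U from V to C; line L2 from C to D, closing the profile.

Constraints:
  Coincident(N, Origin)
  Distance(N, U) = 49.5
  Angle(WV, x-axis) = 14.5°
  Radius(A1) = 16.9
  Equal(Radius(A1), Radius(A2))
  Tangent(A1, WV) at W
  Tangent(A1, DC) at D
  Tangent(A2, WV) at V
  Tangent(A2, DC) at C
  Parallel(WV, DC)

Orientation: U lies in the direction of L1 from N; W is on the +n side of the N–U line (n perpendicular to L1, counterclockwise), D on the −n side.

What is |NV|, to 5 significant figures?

52.305

The slot axis is L1's direction at 14.5°, so u = (cos 14.5°, sin 14.5°) = (0.96815, 0.25038) and n = (−sin 14.5°, cos 14.5°) = (-0.25038, 0.96815). N is at the origin and U lies 49.5 along u from N, so U = 49.5·u = (47.923, 12.394). Tangency of A1 to both parallel lines with radius 16.9 puts W and D at N ± 16.9·n: W = (-4.2314, 16.362), D = (4.2314, -16.362). Equal radii place V and C the same way about U: V = U + 16.9·n = (43.692, 28.756), C = U − 16.9·n = (52.155, -3.9679). Then |NV| = |V − N| = 52.305.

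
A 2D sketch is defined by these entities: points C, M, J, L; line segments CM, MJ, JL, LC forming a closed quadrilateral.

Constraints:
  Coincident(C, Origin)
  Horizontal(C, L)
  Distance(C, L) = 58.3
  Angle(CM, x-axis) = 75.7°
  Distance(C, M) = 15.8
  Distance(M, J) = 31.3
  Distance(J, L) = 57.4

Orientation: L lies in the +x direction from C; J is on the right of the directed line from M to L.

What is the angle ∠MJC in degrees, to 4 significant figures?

12.56°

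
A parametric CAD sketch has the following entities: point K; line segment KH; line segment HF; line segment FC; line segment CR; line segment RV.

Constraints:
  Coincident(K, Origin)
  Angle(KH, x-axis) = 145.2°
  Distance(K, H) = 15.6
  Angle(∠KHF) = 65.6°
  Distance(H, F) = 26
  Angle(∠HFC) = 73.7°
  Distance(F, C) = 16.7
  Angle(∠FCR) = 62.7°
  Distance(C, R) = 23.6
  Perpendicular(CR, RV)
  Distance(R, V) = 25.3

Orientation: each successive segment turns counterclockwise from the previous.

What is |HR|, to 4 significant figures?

4.230

K is at the origin; KH runs at 145.2° with length 15.6, so H = (-12.81, 8.903). ∠KHF = 65.6° gives HF at -100.4° from the x-axis; with |HF| = 26.0, F = (-17.50, -16.67). ∠HFC = 73.7° gives FC at 5.900° from the x-axis; with |FC| = 16.7, C = (-0.8919, -14.95). ∠FCR = 62.7° gives CR at 123.2° from the x-axis; with |CR| = 23.6, R = (-13.81, 4.795). Then |HR| = |R − H| = 4.230.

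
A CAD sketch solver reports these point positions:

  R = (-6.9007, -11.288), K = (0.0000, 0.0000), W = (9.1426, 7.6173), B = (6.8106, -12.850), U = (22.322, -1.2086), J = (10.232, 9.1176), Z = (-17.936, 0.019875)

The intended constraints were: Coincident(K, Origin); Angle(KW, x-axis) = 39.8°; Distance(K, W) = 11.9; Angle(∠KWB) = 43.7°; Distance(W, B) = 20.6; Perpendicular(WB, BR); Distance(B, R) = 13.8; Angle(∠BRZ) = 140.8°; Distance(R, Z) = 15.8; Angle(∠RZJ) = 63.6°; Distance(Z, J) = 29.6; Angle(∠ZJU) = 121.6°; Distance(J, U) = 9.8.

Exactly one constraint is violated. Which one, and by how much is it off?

Distance(J, U) = 9.8 — off by 6.10.

K = (0.00, 0.00) ✓; KW at 39.80° ✓; |KW| = 11.90 ✓; ∠KWB = 43.70° ✓; |WB| = 20.60 ✓; ∠(WB, BR) = 90.00° ✓; |BR| = 13.80 ✓; ∠BRZ = 140.8° ✓; |RZ| = 15.80 ✓; ∠RZJ = 63.60° ✓; |ZJ| = 29.60 ✓; ∠ZJU = 121.6° ✓; |JU| = 15.90 ✗.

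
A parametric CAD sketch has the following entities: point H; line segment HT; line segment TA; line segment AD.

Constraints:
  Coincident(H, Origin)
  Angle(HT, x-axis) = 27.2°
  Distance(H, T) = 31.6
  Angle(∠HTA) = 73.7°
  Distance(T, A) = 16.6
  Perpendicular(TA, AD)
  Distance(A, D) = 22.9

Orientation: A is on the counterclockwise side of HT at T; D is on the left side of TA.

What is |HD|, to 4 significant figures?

10.72

H is at the origin; HT runs at 27.2° with length 31.6, so T = 31.6·(cos 27.2°, sin 27.2°) = (28.11, 14.44). ∠HTA = 73.7°, so TA runs at 27.2° + (180° − 73.7°) = 133.5° from the x-axis; with |TA| = 16.6, A = T + 16.6·(cos 133.5°, sin 133.5°) = (16.68, 26.49). TA is perpendicular to AD; with |AD| = 22.9 on the left of TA, D = A + 22.9·(-0.7254, -0.6884) = (0.06780, 10.72). Then |HD| = |D − H| = 10.72.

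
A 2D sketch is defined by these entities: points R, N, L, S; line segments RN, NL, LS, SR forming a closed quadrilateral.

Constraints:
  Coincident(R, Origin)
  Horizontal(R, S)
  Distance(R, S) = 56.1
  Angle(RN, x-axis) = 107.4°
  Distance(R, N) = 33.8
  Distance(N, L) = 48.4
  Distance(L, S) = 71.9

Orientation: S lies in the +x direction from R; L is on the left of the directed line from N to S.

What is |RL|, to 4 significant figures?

69.87

R is at the origin; RS is horizontal with |RS| = 56.1 and S in +x, so S = (56.1, 0). RN runs at 107.4° with |RN| = 33.8, so N = (-10.11, 32.25). L is determined by |NL| = 48.4 and |LS| = 71.9 together: it lies at the intersection of circle(N, 48.4) and circle(S, 71.9). With |NS| = 73.65, the foot of the radical line on NS is 17.63 from N and the perpendicular offset is √(48.4² − 17.63²) = 45.08. Taking the left-of-NS solution: L = (25.48, 65.05).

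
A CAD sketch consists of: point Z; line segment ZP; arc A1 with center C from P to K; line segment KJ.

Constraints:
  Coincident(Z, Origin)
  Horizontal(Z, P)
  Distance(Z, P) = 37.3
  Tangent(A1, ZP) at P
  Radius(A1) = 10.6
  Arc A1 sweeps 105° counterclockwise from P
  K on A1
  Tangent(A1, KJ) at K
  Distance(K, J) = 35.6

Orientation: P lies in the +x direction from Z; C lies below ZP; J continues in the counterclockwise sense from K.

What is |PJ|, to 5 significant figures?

47.741

On A1, P sits at bearing 90° from C; a 105° counterclockwise sweep puts K at bearing 195°, so K = C + 10.6·(cos 195°, sin 195°) = (27.061, -13.343). A1 meets KJ tangentially, so CK is at right angles to KJ, so KJ runs along (−sin 195°, cos 195°); with |KJ| = 35.6, J = (36.275, -47.730). Then |PJ| = |J − P| = 47.741.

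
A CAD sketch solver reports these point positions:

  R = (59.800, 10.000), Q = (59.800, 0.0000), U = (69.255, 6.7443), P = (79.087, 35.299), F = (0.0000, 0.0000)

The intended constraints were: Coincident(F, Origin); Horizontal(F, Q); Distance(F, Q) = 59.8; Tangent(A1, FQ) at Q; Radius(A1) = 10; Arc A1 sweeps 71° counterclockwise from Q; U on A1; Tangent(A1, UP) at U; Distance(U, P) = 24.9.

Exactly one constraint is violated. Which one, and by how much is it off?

Distance(U, P) = 24.9 — off by 5.30.

F = (0.00, 0.00) ✓; F.y = 0.00, Q.y = 0.00 ✓; |FQ| = 59.80 ✓; ∠(RQ, QF) = 90.00° ✓; |RQ| = 10.00 ✓; bearing(R→U) − bearing(R→Q) = 71.00° ✓; |RU| = 10.00 ✓; ∠(RU, UP) = 90.00° ✓; |UP| = 30.20 ✗.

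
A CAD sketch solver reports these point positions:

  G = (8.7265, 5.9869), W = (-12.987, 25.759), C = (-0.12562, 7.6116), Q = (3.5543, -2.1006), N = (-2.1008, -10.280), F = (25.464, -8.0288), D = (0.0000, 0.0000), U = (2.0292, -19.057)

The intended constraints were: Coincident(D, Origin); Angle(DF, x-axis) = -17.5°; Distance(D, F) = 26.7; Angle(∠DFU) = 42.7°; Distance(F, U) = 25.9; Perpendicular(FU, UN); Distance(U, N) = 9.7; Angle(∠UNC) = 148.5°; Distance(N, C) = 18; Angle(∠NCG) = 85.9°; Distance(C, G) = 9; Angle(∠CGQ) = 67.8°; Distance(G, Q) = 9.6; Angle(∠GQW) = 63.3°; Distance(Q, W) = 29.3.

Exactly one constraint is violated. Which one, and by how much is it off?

Distance(Q, W) = 29.3 — off by 3.10.

D = (0.00, 0.00) ✓; DF at -17.50° ✓; |DF| = 26.70 ✓; ∠DFU = 42.70° ✓; |FU| = 25.90 ✓; ∠(FU, UN) = 90.00° ✓; |UN| = 9.700 ✓; ∠UNC = 148.5° ✓; |NC| = 18.00 ✓; ∠NCG = 85.90° ✓; |CG| = 9.000 ✓; ∠CGQ = 67.80° ✓; |GQ| = 9.600 ✓; ∠GQW = 63.30° ✓; |QW| = 32.40 ✗.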